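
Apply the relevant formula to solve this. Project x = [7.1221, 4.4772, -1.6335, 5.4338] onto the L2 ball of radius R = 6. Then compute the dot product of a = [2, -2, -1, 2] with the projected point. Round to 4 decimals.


Step 1: Compute ||x|| (intermediates to 6 decimals).
||x|| = sqrt(7.1221^2 + 4.4772^2 + (-1.6335)^2 + 5.4338^2) = 10.147124
Step 2: Project.
Since ||x|| > R, scale = R/||x|| = 6/10.147124 = 0.591301, proj(x) = scale * x
proj(x) = [4.211305, 2.647373, -0.96589, 3.213011]
Step 3: Dot product.
a^T * proj(x) = 2*4.211305 - 2*2.647373 - 1*(-0.96589) + 2*3.213011 = 10.5198


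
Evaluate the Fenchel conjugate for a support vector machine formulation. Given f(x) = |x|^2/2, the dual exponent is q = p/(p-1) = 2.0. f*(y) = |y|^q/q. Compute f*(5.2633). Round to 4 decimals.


The conjugate exponent q satisfies 1/p + 1/q = 1.
p = 2, so q = 2/(2 - 1) = 2.0
|y|^q = 5.2633^2.0 = 27.7023
f*(5.2633) = 27.7023 / 2.0 = 13.8512


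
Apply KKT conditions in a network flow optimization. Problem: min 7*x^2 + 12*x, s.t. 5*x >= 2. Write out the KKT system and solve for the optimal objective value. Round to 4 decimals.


Step 1: Try lambda = 0 (constraint inactive).
x_unc = -12/(2*7) = -0.8571
Check: 5*-0.8571 = -4.2855 < 2 -- violated!
Step 2: Constraint must be active: 5*x = 2
x* = 2/5 = 0.4
lambda = (2*7*0.4 + 12)/5 = 3.52
Step 3: Compute optimal value.
f(x*) = 7*0.4^2 + 12*0.4 = 5.92


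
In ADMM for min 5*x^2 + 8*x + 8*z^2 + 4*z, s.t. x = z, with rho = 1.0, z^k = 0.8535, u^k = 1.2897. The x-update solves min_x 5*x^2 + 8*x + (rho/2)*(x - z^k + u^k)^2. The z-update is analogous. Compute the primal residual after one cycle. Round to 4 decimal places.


ADMM iteration with rho = 1.0, z^k = 0.8535, u^k = 1.2897
Step 1: x-update.
Minimize 5*x^2 + 8*x + (1.0/2)*(x - 0.8535 + 1.2897)^2
FOC: (2*5 + 1.0)*x = -8 + 1.0*(0.8535 - 1.2897)
x^{k+1} = -0.7669
Step 2: z-update.
Minimize 8*z^2 + 4*z + (1.0/2)*(-0.7669 - z + 1.2897)^2
FOC: (2*8 + 1.0)*z = -4 + 1.0*(-0.7669 + 1.2897)
z^{k+1} = -0.2045
Step 3: u-update.
u^{k+1} = 1.2897 - 0.7669 + 0.2045 = 0.7273
Step 4: Primal residual = |-0.7669 + 0.2045| = 0.5624


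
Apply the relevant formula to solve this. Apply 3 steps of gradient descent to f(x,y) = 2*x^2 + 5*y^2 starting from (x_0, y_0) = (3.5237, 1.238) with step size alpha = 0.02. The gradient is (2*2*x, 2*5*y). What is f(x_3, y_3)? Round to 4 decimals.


Gradient descent on f(x,y) = 2*x^2 + 5*y^2.
Starting point: (3.5237, 1.238), alpha = 0.02
Step 1: grad_x = 2*2*3.5237 = 14.0948, grad_y = 2*5*1.238 = 12.38
  x_1 = 3.5237 - 0.02*14.0948 = 3.2418
  y_1 = 1.238 - 0.02*12.38 = 0.9904
Step 2: grad_x = 2*2*3.2418 = 12.9672, grad_y = 2*5*0.9904 = 9.904
  x_2 = 3.2418 - 0.02*12.9672 = 2.9825
  y_2 = 0.9904 - 0.02*9.904 = 0.7923
Step 3: grad_x = 2*2*2.9825 = 11.9298, grad_y = 2*5*0.7923 = 7.9232
  x_3 = 2.9825 - 0.02*11.9298 = 2.7439
  y_3 = 0.7923 - 0.02*7.9232 = 0.6339
f(2.7439, 0.6339) = 2*2.7439^2 + 5*0.6339^2 = 17.0664


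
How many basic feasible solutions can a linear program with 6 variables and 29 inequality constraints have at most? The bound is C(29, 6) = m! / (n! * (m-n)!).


Each vertex corresponds to some choice of n active constraints out of m, so the number of vertices is at most C(m, n) = m! / (n!(m-n)!).
m = 29, n = 6
Numerator: 29 * 28 * 27 * 26 * 25 * 24
Denominator: 6! = 720
C(29, 6) = 475020


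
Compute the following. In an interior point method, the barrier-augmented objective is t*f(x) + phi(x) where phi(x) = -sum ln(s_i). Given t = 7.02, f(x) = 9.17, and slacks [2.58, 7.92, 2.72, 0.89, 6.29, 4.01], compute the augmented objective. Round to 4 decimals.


Step 1: Compute log-barrier.
ln values: [0.9478, 2.0694, 1.0006, -0.1165, 1.839, 1.3888]
phi = -(0.9478 + 2.0694 + 1.0006 - 0.1165 + 1.839 + 1.3888) = -7.129
Step 2: Compute augmented objective.
t*f(x) = 7.02*9.17 = 64.3734
Total = 64.3734 - 7.129 = 57.2444


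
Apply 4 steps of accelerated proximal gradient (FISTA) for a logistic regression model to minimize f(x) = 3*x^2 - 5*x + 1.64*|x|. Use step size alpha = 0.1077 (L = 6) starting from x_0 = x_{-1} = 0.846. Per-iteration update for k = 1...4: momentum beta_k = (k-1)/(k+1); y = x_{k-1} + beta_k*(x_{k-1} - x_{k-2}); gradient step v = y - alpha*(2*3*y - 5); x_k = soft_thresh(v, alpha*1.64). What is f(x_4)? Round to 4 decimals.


FISTA on f(x) = 3*x^2 - 5*x + 1.64*|x|
L = 6, alpha = 0.1077
Iteration 1: beta = 0.0, y = 0.846 + 0.0*(0.846 - 0.846) = 0.846
  grad(y) = 0.076, v = y - alpha*grad = 0.8378
  prox(v) = soft_thresh(0.8378, 0.1766) = 0.6612
Iteration 2: beta = 0.3333, y = 0.6612 + 0.3333*(0.6612 - 0.846) = 0.5996
  grad(y) = -1.4025, v = y - alpha*grad = 0.7506
  prox(v) = soft_thresh(0.7506, 0.1766) = 0.574
Iteration 3: beta = 0.5, y = 0.574 + 0.5*(0.574 - 0.6612) = 0.5304
  grad(y) = -1.8175, v = y - alpha*grad = 0.7262
  prox(v) = soft_thresh(0.7262, 0.1766) = 0.5495
Iteration 4: beta = 0.6, y = 0.5495 + 0.6*(0.5495 - 0.574) = 0.5348
  grad(y) = -1.7909, v = y - alpha*grad = 0.7277
  prox(v) = soft_thresh(0.7277, 0.1766) = 0.5511
f(x_4) = 3*0.5511^2 - 5*0.5511 + 1.64*|0.5511| = -0.9406


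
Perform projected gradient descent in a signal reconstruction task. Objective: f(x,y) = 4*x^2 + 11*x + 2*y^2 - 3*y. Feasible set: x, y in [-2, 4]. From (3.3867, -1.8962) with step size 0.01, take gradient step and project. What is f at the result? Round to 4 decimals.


Step 1: Compute gradient at (3.3867, -1.8962).
grad_x = 2*4*3.3867 + 11 = 38.0936
grad_y = 2*2*-1.8962 - 3 = -10.5848
Step 2: Gradient step.
x_raw = 3.3867 - 0.01*38.0936 = 3.0058
y_raw = -1.8962 - 0.01*-10.5848 = -1.7904
Step 3: Project onto [-2, 4].
x_proj = clip(3.0058) = 3.0058
y_proj = clip(-1.7904) = -1.7904
Step 4: Evaluate f.
f(3.0058, -1.7904) = 80.9836


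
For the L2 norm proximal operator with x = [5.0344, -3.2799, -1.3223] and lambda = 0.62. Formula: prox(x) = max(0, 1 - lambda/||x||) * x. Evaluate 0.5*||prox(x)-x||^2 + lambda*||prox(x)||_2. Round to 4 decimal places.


Step 1: Compute ||x||.
||x|| = 6.1523
Step 2: Compute scaling factor.
scale = max(0, 1 - 0.62/6.1523) = 0.8992
Step 3: prox(x) = [4.5271, -2.9494, -1.189]
||prox(x)|| = 5.5323
Step 4: Proximal objective.
0.5*||prox-x||^2 = 0.1922
lambda*||prox|| = 3.43
Total = 3.6223


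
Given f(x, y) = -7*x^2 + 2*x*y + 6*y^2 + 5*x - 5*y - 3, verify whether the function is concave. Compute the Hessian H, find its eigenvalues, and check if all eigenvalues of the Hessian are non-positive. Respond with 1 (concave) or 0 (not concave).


The Hessian of f(x,y) = -7*x^2 + 2*x*y + 6*y^2 + 5*x - 5*y - 3 is:
H = [[-14, 2], [2, 12]]
Trace = -14 + 12 = -2
Determinant = -14*12 - (2)^2 = -172
Discriminant = (-2)^2 - 4*-172 = 692.0
Eigenvalues: lambda_1 = -14.1529, lambda_2 = 12.1529
The function is not concave.

0


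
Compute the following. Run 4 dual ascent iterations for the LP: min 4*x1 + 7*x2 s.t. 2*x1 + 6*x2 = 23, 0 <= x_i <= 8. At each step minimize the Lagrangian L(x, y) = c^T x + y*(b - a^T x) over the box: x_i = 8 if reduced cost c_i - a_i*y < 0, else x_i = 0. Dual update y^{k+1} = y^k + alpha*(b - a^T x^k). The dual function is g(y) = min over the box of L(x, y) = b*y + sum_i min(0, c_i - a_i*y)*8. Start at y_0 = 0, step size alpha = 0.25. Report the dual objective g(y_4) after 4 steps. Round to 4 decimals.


Dual ascent for LP: min 4*x1 + 7*x2, 2*x1 + 6*x2 = 23, 0 <= x_i <= 8
Step 1: y^k = 0.0, reduced costs: (4.0, 7.0)
  x^k = (0.0, 0.0), subgradient = b - a^T x = 23.0
  y^{k+1} = 0.0 + 0.25*23.0 = 5.75
Step 2: y^k = 5.75, reduced costs: (-7.5, -27.5)
  x^k = (8.0, 8.0), subgradient = b - a^T x = -41.0
  y^{k+1} = 5.75 + 0.25*-41.0 = -4.5
Step 3: y^k = -4.5, reduced costs: (13.0, 34.0)
  x^k = (0.0, 0.0), subgradient = b - a^T x = 23.0
  y^{k+1} = -4.5 + 0.25*23.0 = 1.25
Step 4: y^k = 1.25, reduced costs: (1.5, -0.5)
  x^k = (0.0, 8.0), subgradient = b - a^T x = -25.0
  y^{k+1} = 1.25 + 0.25*-25.0 = -5.0
Dual objective at y_4 = -5.0: reduced costs (14.0, 37.0), box minimizer x = (0.0, 0.0)
g(y_4) = b*y + (c1 - a1*y)*x1 + (c2 - a2*y)*x2 = 23*(-5.0) + 14.0*0.0 + 37.0*0.0 = -115.0 + 0.0 + 0.0 = -115.0


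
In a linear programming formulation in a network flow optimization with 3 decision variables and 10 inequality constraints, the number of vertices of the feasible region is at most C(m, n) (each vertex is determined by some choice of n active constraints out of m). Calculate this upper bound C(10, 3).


Each vertex corresponds to some choice of n active constraints out of m, so the number of vertices is at most C(m, n) = m! / (n!(m-n)!).
m = 10, n = 3
Numerator: 10 * 9 * 8
Denominator: 3! = 6
C(10, 3) = 120


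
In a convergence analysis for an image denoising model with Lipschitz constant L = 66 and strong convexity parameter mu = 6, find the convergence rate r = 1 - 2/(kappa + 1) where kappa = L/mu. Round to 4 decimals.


Step 1: Compute the condition number.
kappa = L/mu = 66/6 = 11.0
Step 2: Compute the convergence rate.
r = 1 - 2/(kappa + 1) = 1 - 2*mu/(L + mu) = (L - mu)/(L + mu) = 60/72 = 0.8333


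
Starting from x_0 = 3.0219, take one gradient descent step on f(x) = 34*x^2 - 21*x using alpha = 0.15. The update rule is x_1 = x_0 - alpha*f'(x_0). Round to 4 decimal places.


We compute the gradient at x_0 and apply the update.
f'(x) = 68*x - 21
f'(3.0219) = 68*3.0219 - 21 = 184.4892
x_1 = 3.0219 - 0.15*184.4892 = -24.6515


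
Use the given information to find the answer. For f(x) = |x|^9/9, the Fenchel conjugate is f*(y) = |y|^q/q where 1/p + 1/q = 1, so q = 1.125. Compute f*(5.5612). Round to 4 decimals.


The conjugate exponent q satisfies 1/p + 1/q = 1.
p = 9, so q = 9/(9 - 1) = 1.125
|y|^q = 5.5612^1.125 = 6.8915
f*(5.5612) = 6.8915 / 1.125 = 6.1258


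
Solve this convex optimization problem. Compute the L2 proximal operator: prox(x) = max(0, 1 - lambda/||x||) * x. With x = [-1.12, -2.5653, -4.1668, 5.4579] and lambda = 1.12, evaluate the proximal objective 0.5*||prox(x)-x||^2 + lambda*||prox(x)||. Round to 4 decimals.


Step 1: Compute ||x||.
||x|| = 7.4153
Step 2: Compute scaling factor.
scale = max(0, 1 - 1.12/7.4153) = 0.849
Step 3: prox(x) = [-0.9508, -2.1778, -3.5374, 4.6335]
||prox(x)|| = 6.2953
Step 4: Proximal objective.
0.5*||prox-x||^2 = 0.6272
lambda*||prox|| = 7.0507
Total = 7.6779


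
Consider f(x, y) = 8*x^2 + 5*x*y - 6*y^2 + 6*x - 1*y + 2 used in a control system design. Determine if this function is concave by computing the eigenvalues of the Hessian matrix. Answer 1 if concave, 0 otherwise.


The Hessian of f(x,y) = 8*x^2 + 5*x*y - 6*y^2 + 6*x - 1*y + 2 is:
H = [[16, 5], [5, -12]]
Trace = 16 - 12 = 4
Determinant = 16*-12 - (5)^2 = -217
Discriminant = (4)^2 - 4*-217 = 884.0
Eigenvalues: lambda_1 = -12.8661, lambda_2 = 16.8661
The function is not concave.

0


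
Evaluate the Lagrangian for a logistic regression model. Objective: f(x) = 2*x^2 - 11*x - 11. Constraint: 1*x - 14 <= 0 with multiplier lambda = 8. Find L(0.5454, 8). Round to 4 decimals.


Step 1: Evaluate f(x).
f(0.5454) = 2*0.5454^2 - 11*0.5454 - 11 = -16.4045
Step 2: Evaluate g(x).
g(0.5454) = 1*0.5454 - 14 = -13.4546
Step 3: Compute Lagrangian.
L = -16.4045 + 8*-13.4546 = -124.0413


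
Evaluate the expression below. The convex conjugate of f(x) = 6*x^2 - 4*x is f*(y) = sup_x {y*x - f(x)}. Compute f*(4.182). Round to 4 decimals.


f*(y) = sup_x {y*x - a*x^2 - b*x} = sup_x {(y-b)*x - a*x^2}
FOC: (y - b) - 2a*x = 0 => x* = (y - b)/(2a)
x* = (4.182 + 4)/(2*6) = 0.6818
f*(4.182) = (y-b)^2/(4a) = (4.182 + 4)^2/(4*6)
= 66.9451/24 = 2.7894


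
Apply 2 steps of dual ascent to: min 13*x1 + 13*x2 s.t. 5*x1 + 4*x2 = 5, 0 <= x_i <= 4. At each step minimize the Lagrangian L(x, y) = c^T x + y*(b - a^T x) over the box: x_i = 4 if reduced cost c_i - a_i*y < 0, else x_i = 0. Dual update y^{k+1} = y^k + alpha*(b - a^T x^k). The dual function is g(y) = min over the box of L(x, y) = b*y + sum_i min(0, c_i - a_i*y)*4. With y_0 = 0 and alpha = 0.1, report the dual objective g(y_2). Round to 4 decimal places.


Dual ascent for LP: min 13*x1 + 13*x2, 5*x1 + 4*x2 = 5, 0 <= x_i <= 4
Step 1: y^k = 0.0, reduced costs: (13.0, 13.0)
  x^k = (0.0, 0.0), subgradient = b - a^T x = 5.0
  y^{k+1} = 0.0 + 0.1*5.0 = 0.5
Step 2: y^k = 0.5, reduced costs: (10.5, 11.0)
  x^k = (0.0, 0.0), subgradient = b - a^T x = 5.0
  y^{k+1} = 0.5 + 0.1*5.0 = 1.0
Dual objective at y_2 = 1.0: reduced costs (8.0, 9.0), box minimizer x = (0.0, 0.0)
g(y_2) = b*y + (c1 - a1*y)*x1 + (c2 - a2*y)*x2 = 5*1.0 + 8.0*0.0 + 9.0*0.0 = 5.0 + 0.0 + 0.0 = 5.0


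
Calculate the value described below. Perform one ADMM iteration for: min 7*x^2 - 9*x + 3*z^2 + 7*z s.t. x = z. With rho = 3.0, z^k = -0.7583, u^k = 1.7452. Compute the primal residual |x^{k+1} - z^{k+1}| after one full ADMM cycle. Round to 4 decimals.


ADMM iteration with rho = 3.0, z^k = -0.7583, u^k = 1.7452
Step 1: x-update.
Minimize 7*x^2 - 9*x + (3.0/2)*(x + 0.7583 + 1.7452)^2
FOC: (2*7 + 3.0)*x = 9 + 3.0*(-0.7583 - 1.7452)
x^{k+1} = 0.0876
Step 2: z-update.
Minimize 3*z^2 + 7*z + (3.0/2)*(0.0876 - z + 1.7452)^2
FOC: (2*3 + 3.0)*z = -7 + 3.0*(0.0876 + 1.7452)
z^{k+1} = -0.1668
Step 3: u-update.
u^{k+1} = 1.7452 + 0.0876 + 0.1668 = 1.9997
Step 4: Primal residual = |0.0876 + 0.1668| = 0.2545


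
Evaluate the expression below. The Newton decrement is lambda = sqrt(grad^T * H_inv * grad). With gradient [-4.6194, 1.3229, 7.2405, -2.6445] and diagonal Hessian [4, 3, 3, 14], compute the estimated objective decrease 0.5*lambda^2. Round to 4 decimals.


Step 1: H is diagonal, so H^(-1) * g = [-1.1549, 0.441, 2.4135, -0.1889].
Step 2: g^T H^(-1) g = sum_i g_i^2 / H_ii
  = (-4.6194)^2/4 + (1.3229)^2/3 + (7.2405)^2/3 + (-2.6445)^2/14
  = 5.3347 + 0.5834 + 17.4749 + 0.4995 = 23.8925
Step 3: Objective decrease = 0.5 * g^T H^(-1) g = 11.9463


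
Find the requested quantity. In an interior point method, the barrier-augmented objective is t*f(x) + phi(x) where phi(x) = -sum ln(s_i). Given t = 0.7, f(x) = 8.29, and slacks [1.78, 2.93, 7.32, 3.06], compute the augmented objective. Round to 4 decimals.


Step 1: Compute log-barrier.
ln values: [0.5766, 1.075, 1.9906, 1.1184]
phi = -(0.5766 + 1.075 + 1.9906 + 1.1184) = -4.7606
Step 2: Compute augmented objective.
t*f(x) = 0.7*8.29 = 5.803
Total = 5.803 - 4.7606 = 1.0424


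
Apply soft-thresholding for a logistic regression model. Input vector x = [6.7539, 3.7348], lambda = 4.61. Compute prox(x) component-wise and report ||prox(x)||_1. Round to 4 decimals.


Soft-thresholding with lambda = 4.61:
prox(6.7539) = sign(6.7539)*max(|6.7539| - 4.61, 0) = 2.1439
prox(3.7348) = sign(3.7348)*max(|3.7348| - 4.61, 0) = 0.0
prox(x) = [2.1439, 0.0]
||prox(x)||_1 = 2.1439 + 0.0 = 2.1439


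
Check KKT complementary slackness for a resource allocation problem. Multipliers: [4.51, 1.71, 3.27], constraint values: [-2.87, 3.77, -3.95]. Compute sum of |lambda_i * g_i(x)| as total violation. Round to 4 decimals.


KKT complementary slackness check:
lambda_1 * g_1 = 4.51 * -2.87 = -12.9437
lambda_2 * g_2 = 1.71 * 3.77 = 6.4467
lambda_3 * g_3 = 3.27 * -3.95 = -12.9165
Total violation = 12.9437 + 6.4467 + 12.9165 = 32.3069


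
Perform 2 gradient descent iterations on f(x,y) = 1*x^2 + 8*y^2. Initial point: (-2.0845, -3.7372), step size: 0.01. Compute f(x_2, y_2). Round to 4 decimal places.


Gradient descent on f(x,y) = 1*x^2 + 8*y^2.
Starting point: (-2.0845, -3.7372), alpha = 0.01
Step 1: grad_x = 2*1*-2.0845 = -4.169, grad_y = 2*8*-3.7372 = -59.7952
  x_1 = -2.0845 - 0.01*-4.169 = -2.0428
  y_1 = -3.7372 - 0.01*-59.7952 = -3.1392
Step 2: grad_x = 2*1*-2.0428 = -4.0856, grad_y = 2*8*-3.1392 = -50.228
  x_2 = -2.0428 - 0.01*-4.0856 = -2.002
  y_2 = -3.1392 - 0.01*-50.228 = -2.637
f(-2.002, -2.637) = 1*(-2.002)^2 + 8*(-2.637)^2 = 59.6366


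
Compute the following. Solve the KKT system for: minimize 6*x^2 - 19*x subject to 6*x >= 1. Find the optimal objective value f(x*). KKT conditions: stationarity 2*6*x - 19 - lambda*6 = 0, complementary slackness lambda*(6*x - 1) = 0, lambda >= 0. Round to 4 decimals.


Step 1: Try lambda = 0 (constraint inactive).
Stationarity: 2*6*x - 19 = 0
x* = 19/(2*6) = 19/12 = 1.5833 (rounded; the exact value 19/12 is used below)
Check constraint: 6*1.5833 = 9.4998 >= 1 -- satisfied.
Step 2: Compute optimal value.
f(x*) = 6*(19/12)^2 - 19*(19/12) = -15.0417


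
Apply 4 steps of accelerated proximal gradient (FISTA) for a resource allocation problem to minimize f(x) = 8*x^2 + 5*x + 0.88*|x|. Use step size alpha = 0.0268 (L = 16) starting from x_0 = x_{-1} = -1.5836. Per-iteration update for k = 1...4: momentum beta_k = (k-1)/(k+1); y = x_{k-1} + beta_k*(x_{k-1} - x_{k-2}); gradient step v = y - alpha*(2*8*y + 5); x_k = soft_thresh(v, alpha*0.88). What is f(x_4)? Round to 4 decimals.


FISTA on f(x) = 8*x^2 + 5*x + 0.88*|x|
L = 16, alpha = 0.0268
Iteration 1: beta = 0.0, y = -1.5836 + 0.0*(-1.5836 + 1.5836) = -1.5836
  grad(y) = -20.3376, v = y - alpha*grad = -1.0386
  prox(v) = soft_thresh(-1.0386, 0.0236) = -1.015
Iteration 2: beta = 0.3333, y = -1.015 + 0.3333*(-1.015 + 1.5836) = -0.8254
  grad(y) = -8.2068, v = y - alpha*grad = -0.6055
  prox(v) = soft_thresh(-0.6055, 0.0236) = -0.5819
Iteration 3: beta = 0.5, y = -0.5819 + 0.5*(-0.5819 + 1.015) = -0.3654
  grad(y) = -0.8458, v = y - alpha*grad = -0.3427
  prox(v) = soft_thresh(-0.3427, 0.0236) = -0.3191
Iteration 4: beta = 0.6, y = -0.3191 + 0.6*(-0.3191 + 0.5819) = -0.1614
  grad(y) = 2.417, v = y - alpha*grad = -0.2262
  prox(v) = soft_thresh(-0.2262, 0.0236) = -0.2026
f(x_4) = 8*(-0.2026)^2 + 5*(-0.2026) + 0.88*|-0.2026| = -0.5064


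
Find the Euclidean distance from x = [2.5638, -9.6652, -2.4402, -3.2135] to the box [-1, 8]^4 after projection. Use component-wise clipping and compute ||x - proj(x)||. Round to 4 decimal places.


Project each component onto [-1, 8].
clip(2.5638) = 2.5638, clip(-9.6652) = -1.0, clip(-2.4402) = -1.0, clip(-3.2135) = -1.0
Projection = [2.5638, -1.0, -1.0, -1.0]
Squared diffs: [0.0, 75.0857, 2.0742, 4.8996]
Distance = sqrt(82.0595) = 9.0587


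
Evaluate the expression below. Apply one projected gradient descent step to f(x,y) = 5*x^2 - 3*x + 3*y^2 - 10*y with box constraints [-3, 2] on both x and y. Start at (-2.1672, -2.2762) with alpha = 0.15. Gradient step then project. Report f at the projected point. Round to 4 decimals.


Step 1: Compute gradient at (-2.1672, -2.2762).
grad_x = 2*5*-2.1672 - 3 = -24.672
grad_y = 2*3*-2.2762 - 10 = -23.6572
Step 2: Gradient step.
x_raw = -2.1672 - 0.15*-24.672 = 1.5336
y_raw = -2.2762 - 0.15*-23.6572 = 1.2724
Step 3: Project onto [-3, 2].
x_proj = clip(1.5336) = 1.5336
y_proj = clip(1.2724) = 1.2724
Step 4: Evaluate f.
f(1.5336, 1.2724) = -0.7081


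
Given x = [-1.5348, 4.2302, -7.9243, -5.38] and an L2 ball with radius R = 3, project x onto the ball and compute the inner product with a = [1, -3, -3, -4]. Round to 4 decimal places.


Step 1: Compute ||x|| (intermediates to 6 decimals).
||x|| = sqrt((-1.5348)^2 + 4.2302^2 + (-7.9243)^2 + (-5.38)^2) = 10.582492
Step 2: Project.
Since ||x|| > R, scale = R/||x|| = 3/10.582492 = 0.283487, proj(x) = scale * x
proj(x) = [-0.435096, 1.199207, -2.246436, -1.52516]
Step 3: Dot product.
a^T * proj(x) = 1*(-0.435096) - 3*1.199207 - 3*(-2.246436) - 4*(-1.52516) = 8.8072


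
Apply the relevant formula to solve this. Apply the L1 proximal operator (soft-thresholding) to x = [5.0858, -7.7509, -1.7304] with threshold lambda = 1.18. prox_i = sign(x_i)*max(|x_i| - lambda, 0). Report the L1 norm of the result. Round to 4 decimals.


Soft-thresholding with lambda = 1.18:
prox(5.0858) = sign(5.0858)*max(|5.0858| - 1.18, 0) = 3.9058
prox(-7.7509) = sign(-7.7509)*max(|-7.7509| - 1.18, 0) = -6.5709
prox(-1.7304) = sign(-1.7304)*max(|-1.7304| - 1.18, 0) = -0.5504
prox(x) = [3.9058, -6.5709, -0.5504]
||prox(x)||_1 = 3.9058 + 6.5709 + 0.5504 = 11.0271


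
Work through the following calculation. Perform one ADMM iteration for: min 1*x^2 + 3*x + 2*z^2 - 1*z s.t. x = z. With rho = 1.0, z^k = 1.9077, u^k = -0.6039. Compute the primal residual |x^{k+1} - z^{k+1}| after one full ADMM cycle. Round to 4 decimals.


ADMM iteration with rho = 1.0, z^k = 1.9077, u^k = -0.6039
Step 1: x-update.
Minimize 1*x^2 + 3*x + (1.0/2)*(x - 1.9077 - 0.6039)^2
FOC: (2*1 + 1.0)*x = -3 + 1.0*(1.9077 + 0.6039)
x^{k+1} = -0.1628
Step 2: z-update.
Minimize 2*z^2 - 1*z + (1.0/2)*(-0.1628 - z - 0.6039)^2
FOC: (2*2 + 1.0)*z = 1 + 1.0*(-0.1628 - 0.6039)
z^{k+1} = 0.0467
Step 3: u-update.
u^{k+1} = -0.6039 - 0.1628 - 0.0467 = -0.8134
Step 4: Primal residual = |-0.1628 - 0.0467| = 0.2095


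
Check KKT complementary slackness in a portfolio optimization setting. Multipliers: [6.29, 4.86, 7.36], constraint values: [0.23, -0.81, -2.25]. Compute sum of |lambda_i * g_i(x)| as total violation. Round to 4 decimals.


KKT complementary slackness check:
lambda_1 * g_1 = 6.29 * 0.23 = 1.4467
lambda_2 * g_2 = 4.86 * -0.81 = -3.9366
lambda_3 * g_3 = 7.36 * -2.25 = -16.56
Total violation = 1.4467 + 3.9366 + 16.56 = 21.9433


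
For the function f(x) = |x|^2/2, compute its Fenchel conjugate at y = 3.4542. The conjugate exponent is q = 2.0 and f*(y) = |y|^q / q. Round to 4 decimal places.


The conjugate exponent q satisfies 1/p + 1/q = 1.
p = 2, so q = 2/(2 - 1) = 2.0
|y|^q = 3.4542^2.0 = 11.9315
f*(3.4542) = 11.9315 / 2.0 = 5.9657


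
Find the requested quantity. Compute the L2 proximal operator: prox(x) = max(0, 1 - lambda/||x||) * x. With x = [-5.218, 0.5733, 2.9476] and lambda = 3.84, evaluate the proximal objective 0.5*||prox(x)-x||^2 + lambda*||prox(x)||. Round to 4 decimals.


Step 1: Compute ||x||.
||x|| = 6.0203
Step 2: Compute scaling factor.
scale = max(0, 1 - 3.84/6.0203) = 0.3622
Step 3: prox(x) = [-1.8898, 0.2076, 1.0675]
||prox(x)|| = 2.1803
Step 4: Proximal objective.
0.5*||prox-x||^2 = 7.3728
lambda*||prox|| = 8.3724
Total = 15.7453


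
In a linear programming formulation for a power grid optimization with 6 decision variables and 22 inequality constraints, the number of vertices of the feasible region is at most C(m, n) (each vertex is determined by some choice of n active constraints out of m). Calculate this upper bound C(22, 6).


Each vertex corresponds to some choice of n active constraints out of m, so the number of vertices is at most C(m, n) = m! / (n!(m-n)!).
m = 22, n = 6
Numerator: 22 * 21 * 20 * 19 * 18 * 17
Denominator: 6! = 720
C(22, 6) = 74613


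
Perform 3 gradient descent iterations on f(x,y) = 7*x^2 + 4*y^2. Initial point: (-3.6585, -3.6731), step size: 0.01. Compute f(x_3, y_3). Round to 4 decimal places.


Gradient descent on f(x,y) = 7*x^2 + 4*y^2.
Starting point: (-3.6585, -3.6731), alpha = 0.01
Step 1: grad_x = 2*7*-3.6585 = -51.219, grad_y = 2*4*-3.6731 = -29.3848
  x_1 = -3.6585 - 0.01*-51.219 = -3.1463
  y_1 = -3.6731 - 0.01*-29.3848 = -3.3793
Step 2: grad_x = 2*7*-3.1463 = -44.0483, grad_y = 2*4*-3.3793 = -27.034
  x_2 = -3.1463 - 0.01*-44.0483 = -2.7058
  y_2 = -3.3793 - 0.01*-27.034 = -3.1089
Step 3: grad_x = 2*7*-2.7058 = -37.8816, grad_y = 2*4*-3.1089 = -24.8713
  x_3 = -2.7058 - 0.01*-37.8816 = -2.327
  y_3 = -3.1089 - 0.01*-24.8713 = -2.8602
f(-2.327, -2.8602) = 7*(-2.327)^2 + 4*(-2.8602)^2 = 70.6278


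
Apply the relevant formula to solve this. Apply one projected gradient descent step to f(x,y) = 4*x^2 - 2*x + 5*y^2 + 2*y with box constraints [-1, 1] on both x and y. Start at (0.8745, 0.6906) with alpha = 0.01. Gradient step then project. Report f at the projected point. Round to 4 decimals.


Step 1: Compute gradient at (0.8745, 0.6906).
grad_x = 2*4*0.8745 - 2 = 4.996
grad_y = 2*5*0.6906 + 2 = 8.906
Step 2: Gradient step.
x_raw = 0.8745 - 0.01*4.996 = 0.8245
y_raw = 0.6906 - 0.01*8.906 = 0.6015
Step 3: Project onto [-1, 1].
x_proj = clip(0.8245) = 0.8245
y_proj = clip(0.6015) = 0.6015
Step 4: Evaluate f.
f(0.8245, 0.6015) = 4.0827


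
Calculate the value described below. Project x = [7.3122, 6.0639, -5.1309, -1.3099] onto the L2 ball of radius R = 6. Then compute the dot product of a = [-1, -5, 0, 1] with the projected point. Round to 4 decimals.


Step 1: Compute ||x|| (intermediates to 6 decimals).
||x|| = sqrt(7.3122^2 + 6.0639^2 + (-5.1309)^2 + (-1.3099)^2) = 10.875713
Step 2: Project.
Since ||x|| > R, scale = R/||x|| = 6/10.875713 = 0.551688, proj(x) = scale * x
proj(x) = [4.034053, 3.345381, -2.830656, -0.722656]
Step 3: Dot product.
a^T * proj(x) = -1*4.034053 - 5*3.345381 + 0*(-2.830656) + 1*(-0.722656) = -21.4836


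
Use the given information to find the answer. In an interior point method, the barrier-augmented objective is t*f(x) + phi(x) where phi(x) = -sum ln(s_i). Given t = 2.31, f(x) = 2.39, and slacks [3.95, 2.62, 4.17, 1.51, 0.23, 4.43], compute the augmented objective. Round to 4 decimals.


Step 1: Compute log-barrier.
ln values: [1.3737, 0.9632, 1.4279, 0.4121, -1.4697, 1.4884]
phi = -(1.3737 + 0.9632 + 1.4279 + 0.4121 - 1.4697 + 1.4884) = -4.1956
Step 2: Compute augmented objective.
t*f(x) = 2.31*2.39 = 5.5209
Total = 5.5209 - 4.1956 = 1.3253


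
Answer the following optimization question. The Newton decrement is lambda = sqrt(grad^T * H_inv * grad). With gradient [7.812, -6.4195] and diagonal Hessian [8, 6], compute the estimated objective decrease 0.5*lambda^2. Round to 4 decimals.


Step 1: H is diagonal, so H^(-1) * g = [0.9765, -1.0699].
Step 2: g^T H^(-1) g = sum_i g_i^2 / H_ii
  = (7.812)^2/8 + (-6.4195)^2/6
  = 7.6284 + 6.8683 = 14.4967
Step 3: Objective decrease = 0.5 * g^T H^(-1) g = 7.2484


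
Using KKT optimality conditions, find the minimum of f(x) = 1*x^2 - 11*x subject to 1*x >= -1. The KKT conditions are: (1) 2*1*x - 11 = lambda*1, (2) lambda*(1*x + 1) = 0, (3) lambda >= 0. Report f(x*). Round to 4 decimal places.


Step 1: Try lambda = 0 (constraint inactive).
Stationarity: 2*1*x - 11 = 0
x* = 11/(2*1) = 5.5
Check constraint: 1*5.5 = 5.5 >= -1 -- satisfied.
Step 2: Compute optimal value.
f(x*) = 1*5.5^2 - 11*5.5 = -30.25


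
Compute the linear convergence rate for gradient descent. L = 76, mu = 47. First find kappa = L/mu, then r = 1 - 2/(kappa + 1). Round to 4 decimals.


Step 1: Compute the condition number.
kappa = L/mu = 76/47 = 1.617
Step 2: Compute the convergence rate.
r = 1 - 2/(kappa + 1) = 1 - 2*mu/(L + mu) = (L - mu)/(L + mu) = 29/123 = 0.2358


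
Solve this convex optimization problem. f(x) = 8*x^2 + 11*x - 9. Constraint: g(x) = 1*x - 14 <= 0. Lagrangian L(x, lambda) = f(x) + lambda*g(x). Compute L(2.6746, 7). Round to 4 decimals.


Step 1: Evaluate f(x).
f(2.6746) = 8*2.6746^2 + 11*2.6746 - 9 = 77.6485
Step 2: Evaluate g(x).
g(2.6746) = 1*2.6746 - 14 = -11.3254
Step 3: Compute Lagrangian.
L = 77.6485 + 7*-11.3254 = -1.6293


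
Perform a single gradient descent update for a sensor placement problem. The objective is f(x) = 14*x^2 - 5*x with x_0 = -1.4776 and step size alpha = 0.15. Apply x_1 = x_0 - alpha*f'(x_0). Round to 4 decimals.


We compute the gradient at x_0 and apply the update.
f'(x) = 28*x - 5
f'(-1.4776) = 28*-1.4776 - 5 = -46.3728
x_1 = -1.4776 - 0.15*-46.3728 = 5.4783


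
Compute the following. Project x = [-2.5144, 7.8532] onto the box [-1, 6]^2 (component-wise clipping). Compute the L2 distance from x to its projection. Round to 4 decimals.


Project each component onto [-1, 6].
clip(-2.5144) = -1.0, clip(7.8532) = 6.0
Projection = [-1.0, 6.0]
Squared diffs: [2.2934, 3.4344]
Distance = sqrt(5.7278) = 2.3933


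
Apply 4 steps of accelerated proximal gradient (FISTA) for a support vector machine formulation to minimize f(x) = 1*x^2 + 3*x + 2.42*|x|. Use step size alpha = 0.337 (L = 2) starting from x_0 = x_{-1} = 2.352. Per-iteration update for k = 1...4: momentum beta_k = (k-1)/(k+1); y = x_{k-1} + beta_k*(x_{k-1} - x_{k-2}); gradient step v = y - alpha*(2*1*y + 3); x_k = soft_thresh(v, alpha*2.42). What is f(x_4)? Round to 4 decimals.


FISTA on f(x) = 1*x^2 + 3*x + 2.42*|x|
L = 2, alpha = 0.337
Iteration 1: beta = 0.0, y = 2.352 + 0.0*(2.352 - 2.352) = 2.352
  grad(y) = 7.704, v = y - alpha*grad = -0.2442
  prox(v) = soft_thresh(-0.2442, 0.8155) = 0.0
Iteration 2: beta = 0.3333, y = 0.0 + 0.3333*(0.0 - 2.352) = -0.784
  grad(y) = 1.432, v = y - alpha*grad = -1.2666
  prox(v) = soft_thresh(-1.2666, 0.8155) = -0.451
Iteration 3: beta = 0.5, y = -0.451 + 0.5*(-0.451 - 0.0) = -0.6766
  grad(y) = 1.6469, v = y - alpha*grad = -1.2316
  prox(v) = soft_thresh(-1.2316, 0.8155) = -0.416
Iteration 4: beta = 0.6, y = -0.416 + 0.6*(-0.416 + 0.451) = -0.395
  grad(y) = 2.21, v = y - alpha*grad = -1.1398
  prox(v) = soft_thresh(-1.1398, 0.8155) = -0.3242
f(x_4) = 1*(-0.3242)^2 + 3*(-0.3242) + 2.42*|-0.3242| = -0.0829


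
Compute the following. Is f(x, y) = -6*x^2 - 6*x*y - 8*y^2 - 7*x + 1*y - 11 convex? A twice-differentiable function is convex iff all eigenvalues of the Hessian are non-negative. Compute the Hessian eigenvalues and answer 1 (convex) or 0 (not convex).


The Hessian of f(x,y) = -6*x^2 - 6*x*y - 8*y^2 - 7*x + 1*y - 11 is:
H = [[-12, -6], [-6, -16]]
Trace = -12 - 16 = -28
Determinant = -12*-16 - (-6)^2 = 156
Discriminant = (-28)^2 - 4*156 = 160.0
Eigenvalues: lambda_1 = -20.3246, lambda_2 = -7.6754
The function is not convex.

0


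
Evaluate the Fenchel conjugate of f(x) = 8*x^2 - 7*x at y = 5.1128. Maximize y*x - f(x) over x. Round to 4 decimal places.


f*(y) = sup_x {y*x - a*x^2 - b*x} = sup_x {(y-b)*x - a*x^2}
FOC: (y - b) - 2a*x = 0 => x* = (y - b)/(2a)
x* = (5.1128 + 7)/(2*8) = 0.7571
f*(5.1128) = (y-b)^2/(4a) = (5.1128 + 7)^2/(4*8)
= 146.7199/32 = 4.585


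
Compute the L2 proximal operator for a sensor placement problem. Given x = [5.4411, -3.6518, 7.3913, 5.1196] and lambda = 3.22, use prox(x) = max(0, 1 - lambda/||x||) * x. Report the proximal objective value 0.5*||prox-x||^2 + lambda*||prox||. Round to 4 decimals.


Step 1: Compute ||x||.
||x|| = 11.1258
Step 2: Compute scaling factor.
scale = max(0, 1 - 3.22/11.1258) = 0.7106
Step 3: prox(x) = [3.8663, -2.5949, 5.2521, 3.6379]
||prox(x)|| = 7.9058
Step 4: Proximal objective.
0.5*||prox-x||^2 = 5.1842
lambda*||prox|| = 25.4567
Total = 30.6408


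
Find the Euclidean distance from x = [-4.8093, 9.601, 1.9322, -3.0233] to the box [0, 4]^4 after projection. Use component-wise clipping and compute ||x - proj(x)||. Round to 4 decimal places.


Project each component onto [0, 4].
clip(-4.8093) = 0.0, clip(9.601) = 4.0, clip(1.9322) = 1.9322, clip(-3.0233) = 0.0
Projection = [0.0, 4.0, 1.9322, 0.0]
Squared diffs: [23.1294, 31.3712, 0.0, 9.1403]
Distance = sqrt(63.6409) = 7.9775


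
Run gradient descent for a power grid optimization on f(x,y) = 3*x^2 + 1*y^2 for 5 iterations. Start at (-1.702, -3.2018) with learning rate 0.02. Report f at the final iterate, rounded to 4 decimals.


Gradient descent on f(x,y) = 3*x^2 + 1*y^2.
Starting point: (-1.702, -3.2018), alpha = 0.02
Step 1: grad_x = 2*3*-1.702 = -10.212, grad_y = 2*1*-3.2018 = -6.4036
  x_1 = -1.702 - 0.02*-10.212 = -1.4978
  y_1 = -3.2018 - 0.02*-6.4036 = -3.0737
Step 2: grad_x = 2*3*-1.4978 = -8.9866, grad_y = 2*1*-3.0737 = -6.1475
  x_2 = -1.4978 - 0.02*-8.9866 = -1.318
  y_2 = -3.0737 - 0.02*-6.1475 = -2.9508
Step 3: grad_x = 2*3*-1.318 = -7.9082, grad_y = 2*1*-2.9508 = -5.9016
  x_3 = -1.318 - 0.02*-7.9082 = -1.1599
  y_3 = -2.9508 - 0.02*-5.9016 = -2.8327
Step 4: grad_x = 2*3*-1.1599 = -6.9592, grad_y = 2*1*-2.8327 = -5.6655
  x_4 = -1.1599 - 0.02*-6.9592 = -1.0207
  y_4 = -2.8327 - 0.02*-5.6655 = -2.7194
Step 5: grad_x = 2*3*-1.0207 = -6.1241, grad_y = 2*1*-2.7194 = -5.4389
  x_5 = -1.0207 - 0.02*-6.1241 = -0.8982
  y_5 = -2.7194 - 0.02*-5.4389 = -2.6107
f(-0.8982, -2.6107) = 3*(-0.8982)^2 + 1*(-2.6107)^2 = 9.2358


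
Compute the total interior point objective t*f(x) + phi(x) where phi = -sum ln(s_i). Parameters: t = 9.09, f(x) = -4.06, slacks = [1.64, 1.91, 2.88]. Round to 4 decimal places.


Step 1: Compute log-barrier.
ln values: [0.4947, 0.6471, 1.0578]
phi = -(0.4947 + 0.6471 + 1.0578) = -2.1996
Step 2: Compute augmented objective.
t*f(x) = 9.09*-4.06 = -36.9054
Total = -36.9054 - 2.1996 = -39.105


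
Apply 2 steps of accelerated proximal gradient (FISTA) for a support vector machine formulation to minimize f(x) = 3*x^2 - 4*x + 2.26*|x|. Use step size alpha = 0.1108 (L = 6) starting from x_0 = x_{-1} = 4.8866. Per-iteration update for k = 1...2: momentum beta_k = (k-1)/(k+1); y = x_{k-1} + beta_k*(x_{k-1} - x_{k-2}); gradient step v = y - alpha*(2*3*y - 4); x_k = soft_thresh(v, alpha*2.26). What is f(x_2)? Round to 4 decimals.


FISTA on f(x) = 3*x^2 - 4*x + 2.26*|x|
L = 6, alpha = 0.1108
Iteration 1: beta = 0.0, y = 4.8866 + 0.0*(4.8866 - 4.8866) = 4.8866
  grad(y) = 25.3196, v = y - alpha*grad = 2.0812
  prox(v) = soft_thresh(2.0812, 0.2504) = 1.8308
Iteration 2: beta = 0.3333, y = 1.8308 + 0.3333*(1.8308 - 4.8866) = 0.8122
  grad(y) = 0.873, v = y - alpha*grad = 0.7154
  prox(v) = soft_thresh(0.7154, 0.2504) = 0.465
f(x_2) = 3*0.465^2 - 4*0.465 + 2.26*|0.465| = -0.1604


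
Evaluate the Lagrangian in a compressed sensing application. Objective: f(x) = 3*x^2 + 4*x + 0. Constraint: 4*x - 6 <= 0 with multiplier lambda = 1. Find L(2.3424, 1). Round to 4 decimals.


Step 1: Evaluate f(x).
f(2.3424) = 3*2.3424^2 + 4*2.3424 + 0 = 25.8301
Step 2: Evaluate g(x).
g(2.3424) = 4*2.3424 - 6 = 3.3696
Step 3: Compute Lagrangian.
L = 25.8301 + 1*3.3696 = 29.1997


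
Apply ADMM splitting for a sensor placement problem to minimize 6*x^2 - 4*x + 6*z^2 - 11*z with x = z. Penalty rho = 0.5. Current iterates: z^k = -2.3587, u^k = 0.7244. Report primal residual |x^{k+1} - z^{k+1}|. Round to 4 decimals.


ADMM iteration with rho = 0.5, z^k = -2.3587, u^k = 0.7244
Step 1: x-update.
Minimize 6*x^2 - 4*x + (0.5/2)*(x + 2.3587 + 0.7244)^2
FOC: (2*6 + 0.5)*x = 4 + 0.5*(-2.3587 - 0.7244)
x^{k+1} = 0.1967
Step 2: z-update.
Minimize 6*z^2 - 11*z + (0.5/2)*(0.1967 - z + 0.7244)^2
FOC: (2*6 + 0.5)*z = 11 + 0.5*(0.1967 + 0.7244)
z^{k+1} = 0.9168
Step 3: u-update.
u^{k+1} = 0.7244 + 0.1967 - 0.9168 = 0.0042
Step 4: Primal residual = |0.1967 - 0.9168| = 0.7202


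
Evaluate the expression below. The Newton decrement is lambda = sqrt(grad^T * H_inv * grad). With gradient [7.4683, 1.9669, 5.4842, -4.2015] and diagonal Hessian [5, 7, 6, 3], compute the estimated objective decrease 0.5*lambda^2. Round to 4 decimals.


Step 1: H is diagonal, so H^(-1) * g = [1.4937, 0.281, 0.914, -1.4005].
Step 2: g^T H^(-1) g = sum_i g_i^2 / H_ii
  = (7.4683)^2/5 + (1.9669)^2/7 + (5.4842)^2/6 + (-4.2015)^2/3
  = 11.1551 + 0.5527 + 5.0127 + 5.8842 = 22.6047
Step 3: Objective decrease = 0.5 * g^T H^(-1) g = 11.3024


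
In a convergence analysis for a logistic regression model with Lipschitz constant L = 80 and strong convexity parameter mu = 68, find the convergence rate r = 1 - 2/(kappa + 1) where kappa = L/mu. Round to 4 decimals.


Step 1: Compute the condition number.
kappa = L/mu = 80/68 = 1.1765
Step 2: Compute the convergence rate.
r = 1 - 2/(kappa + 1) = 1 - 2*mu/(L + mu) = (L - mu)/(L + mu) = 12/148 = 0.0811


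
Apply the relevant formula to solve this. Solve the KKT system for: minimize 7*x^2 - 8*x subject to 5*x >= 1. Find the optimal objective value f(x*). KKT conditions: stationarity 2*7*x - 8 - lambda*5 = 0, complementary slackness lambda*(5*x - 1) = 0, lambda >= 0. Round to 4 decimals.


Step 1: Try lambda = 0 (constraint inactive).
Stationarity: 2*7*x - 8 = 0
x* = 8/(2*7) = 4/7 = 0.5714 (rounded; the exact value 4/7 is used below)
Check constraint: 5*0.5714 = 2.857 >= 1 -- satisfied.
Step 2: Compute optimal value.
f(x*) = 7*(4/7)^2 - 8*(4/7) = -2.2857


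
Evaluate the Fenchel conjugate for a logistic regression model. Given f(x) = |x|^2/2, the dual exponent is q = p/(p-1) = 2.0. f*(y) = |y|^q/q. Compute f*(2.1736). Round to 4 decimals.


The conjugate exponent q satisfies 1/p + 1/q = 1.
p = 2, so q = 2/(2 - 1) = 2.0
|y|^q = 2.1736^2.0 = 4.7245
f*(2.1736) = 4.7245 / 2.0 = 2.3623


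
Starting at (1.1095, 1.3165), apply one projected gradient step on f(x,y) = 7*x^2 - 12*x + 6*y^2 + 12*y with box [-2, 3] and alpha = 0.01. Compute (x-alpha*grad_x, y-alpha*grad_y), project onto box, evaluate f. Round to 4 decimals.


Step 1: Compute gradient at (1.1095, 1.3165).
grad_x = 2*7*1.1095 - 12 = 3.533
grad_y = 2*6*1.3165 + 12 = 27.798
Step 2: Gradient step.
x_raw = 1.1095 - 0.01*3.533 = 1.0742
y_raw = 1.3165 - 0.01*27.798 = 1.0385
Step 3: Project onto [-2, 3].
x_proj = clip(1.0742) = 1.0742
y_proj = clip(1.0385) = 1.0385
Step 4: Evaluate f.
f(1.0742, 1.0385) = 14.1202


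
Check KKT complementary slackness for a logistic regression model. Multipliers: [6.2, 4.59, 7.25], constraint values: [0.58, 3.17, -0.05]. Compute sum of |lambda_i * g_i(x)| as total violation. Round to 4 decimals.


KKT complementary slackness check:
lambda_1 * g_1 = 6.2 * 0.58 = 3.596
lambda_2 * g_2 = 4.59 * 3.17 = 14.5503
lambda_3 * g_3 = 7.25 * -0.05 = -0.3625
Total violation = 3.596 + 14.5503 + 0.3625 = 18.5088


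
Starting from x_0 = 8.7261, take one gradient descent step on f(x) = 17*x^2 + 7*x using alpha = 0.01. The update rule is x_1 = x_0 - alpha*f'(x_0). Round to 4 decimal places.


We compute the gradient at x_0 and apply the update.
f'(x) = 34*x + 7
f'(8.7261) = 34*8.7261 + 7 = 303.6874
x_1 = 8.7261 - 0.01*303.6874 = 5.6892


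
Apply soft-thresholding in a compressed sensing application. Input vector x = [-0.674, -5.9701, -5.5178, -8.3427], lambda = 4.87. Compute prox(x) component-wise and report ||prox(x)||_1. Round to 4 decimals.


Soft-thresholding with lambda = 4.87:
prox(-0.674) = sign(-0.674)*max(|-0.674| - 4.87, 0) = 0.0
prox(-5.9701) = sign(-5.9701)*max(|-5.9701| - 4.87, 0) = -1.1001
prox(-5.5178) = sign(-5.5178)*max(|-5.5178| - 4.87, 0) = -0.6478
prox(-8.3427) = sign(-8.3427)*max(|-8.3427| - 4.87, 0) = -3.4727
prox(x) = [0.0, -1.1001, -0.6478, -3.4727]
||prox(x)||_1 = 0.0 + 1.1001 + 0.6478 + 3.4727 = 5.2206


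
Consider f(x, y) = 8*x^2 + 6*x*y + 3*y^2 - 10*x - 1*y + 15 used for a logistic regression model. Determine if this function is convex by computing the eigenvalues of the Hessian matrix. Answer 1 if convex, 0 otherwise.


The Hessian of f(x,y) = 8*x^2 + 6*x*y + 3*y^2 - 10*x - 1*y + 15 is:
H = [[16, 6], [6, 6]]
Trace = 16 + 6 = 22
Determinant = 16*6 - (6)^2 = 60
Discriminant = (22)^2 - 4*60 = 244.0
Eigenvalues: lambda_1 = 3.1898, lambda_2 = 18.8102
The function is convex.

1


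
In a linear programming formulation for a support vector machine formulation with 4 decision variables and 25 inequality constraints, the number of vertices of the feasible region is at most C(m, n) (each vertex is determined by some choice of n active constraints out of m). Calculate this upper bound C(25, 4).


Each vertex corresponds to some choice of n active constraints out of m, so the number of vertices is at most C(m, n) = m! / (n!(m-n)!).
m = 25, n = 4
Numerator: 25 * 24 * 23 * 22
Denominator: 4! = 24
C(25, 4) = 12650


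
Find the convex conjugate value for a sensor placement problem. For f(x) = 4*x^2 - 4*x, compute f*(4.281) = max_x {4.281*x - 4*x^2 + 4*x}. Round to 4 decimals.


f*(y) = sup_x {y*x - a*x^2 - b*x} = sup_x {(y-b)*x - a*x^2}
FOC: (y - b) - 2a*x = 0 => x* = (y - b)/(2a)
x* = (4.281 + 4)/(2*4) = 1.0351
f*(4.281) = (y-b)^2/(4a) = (4.281 + 4)^2/(4*4)
= 68.575/16 = 4.2859


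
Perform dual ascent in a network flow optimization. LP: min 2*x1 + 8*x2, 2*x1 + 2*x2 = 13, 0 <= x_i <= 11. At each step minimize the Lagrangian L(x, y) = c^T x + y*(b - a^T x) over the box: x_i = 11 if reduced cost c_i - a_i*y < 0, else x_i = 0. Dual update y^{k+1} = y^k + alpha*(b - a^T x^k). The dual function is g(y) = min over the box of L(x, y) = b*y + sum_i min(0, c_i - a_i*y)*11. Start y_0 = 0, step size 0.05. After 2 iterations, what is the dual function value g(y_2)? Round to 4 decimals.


Dual ascent for LP: min 2*x1 + 8*x2, 2*x1 + 2*x2 = 13, 0 <= x_i <= 11
Step 1: y^k = 0.0, reduced costs: (2.0, 8.0)
  x^k = (0.0, 0.0), subgradient = b - a^T x = 13.0
  y^{k+1} = 0.0 + 0.05*13.0 = 0.65
Step 2: y^k = 0.65, reduced costs: (0.7, 6.7)
  x^k = (0.0, 0.0), subgradient = b - a^T x = 13.0
  y^{k+1} = 0.65 + 0.05*13.0 = 1.3
Dual objective at y_2 = 1.3: reduced costs (-0.6, 5.4), box minimizer x = (11.0, 0.0)
g(y_2) = b*y + (c1 - a1*y)*x1 + (c2 - a2*y)*x2 = 13*1.3 + (-0.6)*11.0 + 5.4*0.0 = 16.9 - 6.6 + 0.0 = 10.3


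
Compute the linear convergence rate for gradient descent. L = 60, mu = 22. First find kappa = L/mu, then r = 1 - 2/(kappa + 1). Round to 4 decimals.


Step 1: Compute the condition number.
kappa = L/mu = 60/22 = 2.7273
Step 2: Compute the convergence rate.
r = 1 - 2/(kappa + 1) = 1 - 2*mu/(L + mu) = (L - mu)/(L + mu) = 38/82 = 0.4634
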